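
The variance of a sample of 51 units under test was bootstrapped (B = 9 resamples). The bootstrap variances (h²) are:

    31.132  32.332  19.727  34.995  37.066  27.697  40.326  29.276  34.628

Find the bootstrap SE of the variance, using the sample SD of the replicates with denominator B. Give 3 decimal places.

Bootstrap SE is the standard deviation of the 9 replicate variances.
Mean of replicates: (31.132 + 32.332 + 19.727 + 34.995 + 37.066 + 27.697 + 40.326 + 29.276 + 34.628) / 9 = 287.1790 / 9 = 31.9088
Sum of squared deviations: (−0.7768)² + (+0.4232)² + (−12.1818)² + (+3.0862)² + (+5.1572)² + (−4.2118)² + (+8.4172)² + (−2.6328)² + (+2.7192)² = 288.2143
Variance = 288.2143 / 9 = 32.0238
SE* = √32.0238

SE* = 5.659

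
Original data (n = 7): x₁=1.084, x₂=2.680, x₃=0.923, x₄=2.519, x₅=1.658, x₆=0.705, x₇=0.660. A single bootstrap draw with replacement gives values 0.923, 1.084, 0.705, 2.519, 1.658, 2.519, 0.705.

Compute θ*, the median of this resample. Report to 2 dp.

Sorted: 0.705, 0.705, 0.923, 1.084, 1.658, 2.519, 2.519
Median = middle value = 1.08

θ* = 1.08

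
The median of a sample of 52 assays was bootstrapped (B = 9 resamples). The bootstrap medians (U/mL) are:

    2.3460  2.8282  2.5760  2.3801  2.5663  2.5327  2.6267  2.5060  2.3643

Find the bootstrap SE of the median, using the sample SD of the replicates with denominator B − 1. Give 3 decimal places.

SE* = 0.152

Bootstrap SE is the standard deviation of the 9 replicate medians.
Mean of replicates: (2.3460 + 2.8282 + 2.5760 + 2.3801 + 2.5663 + 2.5327 + 2.6267 + 2.5060 + 2.3643) / 9 = 22.72630 / 9 = 2.52514
Sum of squared deviations: (−0.17914)² + (+0.30306)² + (+0.05086)² + (−0.14504)² + (+0.04116)² + (+0.00756)² + (+0.10156)² + (−0.01914)² + (−0.16084)² = 0.18586
Variance = 0.18586 / 8 = 0.02323
SE* = √0.02323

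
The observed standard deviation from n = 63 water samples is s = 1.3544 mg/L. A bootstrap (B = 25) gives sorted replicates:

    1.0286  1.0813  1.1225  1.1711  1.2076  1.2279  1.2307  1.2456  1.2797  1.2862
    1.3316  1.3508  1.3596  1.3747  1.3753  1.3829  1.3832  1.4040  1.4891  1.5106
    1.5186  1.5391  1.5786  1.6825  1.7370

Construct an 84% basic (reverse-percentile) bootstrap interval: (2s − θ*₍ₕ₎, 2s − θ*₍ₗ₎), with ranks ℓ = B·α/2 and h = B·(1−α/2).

(1.1302, 1.6275)

Percentile endpoints at ranks 2 and 23: θ*₍2₎ = 1.0813, θ*₍23₎ = 1.5786.
Basic interval reflects these around s:
  lower = 2 × 1.3544 − 1.5786 = 1.1302
  upper = 2 × 1.3544 − 1.0813 = 1.6275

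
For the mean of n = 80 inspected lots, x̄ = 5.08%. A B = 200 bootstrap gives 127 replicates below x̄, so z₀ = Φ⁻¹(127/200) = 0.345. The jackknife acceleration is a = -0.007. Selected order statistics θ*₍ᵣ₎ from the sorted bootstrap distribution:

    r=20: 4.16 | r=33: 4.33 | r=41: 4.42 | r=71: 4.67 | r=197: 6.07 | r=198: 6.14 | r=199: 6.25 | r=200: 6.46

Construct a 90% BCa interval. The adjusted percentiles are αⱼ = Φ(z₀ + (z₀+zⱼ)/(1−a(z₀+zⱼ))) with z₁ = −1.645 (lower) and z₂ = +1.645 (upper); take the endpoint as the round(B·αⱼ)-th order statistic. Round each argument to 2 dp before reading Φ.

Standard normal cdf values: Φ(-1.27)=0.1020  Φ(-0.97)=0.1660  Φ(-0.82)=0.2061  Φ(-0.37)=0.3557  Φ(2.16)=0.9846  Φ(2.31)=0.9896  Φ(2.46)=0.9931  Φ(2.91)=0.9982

(4.33, 6.14)

Lower: z₀ + z₁ = 0.345 + (-1.645) = -1.300; 1 − a(z₀+z₁) = 1 − (-0.007)(-1.300) = 0.9909; argument = 0.345 + (-1.300)/0.9909 = -0.9669 → -0.97.
α₁ = Φ(-0.97) = 0.1660; rank = round(200 × 0.1660) = 33; θ*₍33₎ = 4.33.
Upper: z₀ + z₂ = 1.990; 1 − a(z₀+z₂) = 1.0139; argument = 2.3077 → 2.31; α₂ = 0.9896; rank = 198; θ*₍198₎ = 6.14.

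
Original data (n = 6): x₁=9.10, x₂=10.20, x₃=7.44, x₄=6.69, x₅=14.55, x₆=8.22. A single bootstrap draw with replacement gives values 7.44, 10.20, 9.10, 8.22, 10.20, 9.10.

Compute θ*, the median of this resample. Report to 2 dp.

θ* = 9.10

Sorted: 7.44, 8.22, 9.10, 9.10, 10.20, 10.20
Median = average of the two middle values = 9.10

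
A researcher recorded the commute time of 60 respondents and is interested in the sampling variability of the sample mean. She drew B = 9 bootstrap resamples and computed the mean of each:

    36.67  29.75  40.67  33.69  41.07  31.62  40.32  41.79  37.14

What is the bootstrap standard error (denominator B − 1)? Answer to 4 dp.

SE* = 4.4241

Bootstrap SE is the standard deviation of the 9 replicate means.
Mean of replicates: (36.67 + 29.75 + 40.67 + 33.69 + 41.07 + 31.62 + 40.32 + 41.79 + 37.14) / 9 = 332.72000 / 9 = 36.96889
Sum of squared deviations: (−0.29889)² + (−7.21889)² + (+3.70111)² + (−3.27889)² + (+4.10111)² + (−5.34889)² + (+3.35111)² + (+4.82111)² + (+0.17111)² = 156.58309
Variance = 156.58309 / 8 = 19.57289
SE* = √19.57289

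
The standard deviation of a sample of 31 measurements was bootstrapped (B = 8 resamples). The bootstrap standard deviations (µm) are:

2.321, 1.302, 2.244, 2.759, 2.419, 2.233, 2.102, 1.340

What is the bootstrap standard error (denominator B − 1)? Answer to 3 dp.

Bootstrap SE is the standard deviation of the 8 replicate standard deviations.
Mean of replicates: (2.321 + 1.302 + 2.244 + 2.759 + 2.419 + 2.233 + 2.102 + 1.340) / 8 = 16.7200 / 8 = 2.0900
Sum of squared deviations: (+0.2310)² + (−0.7880)² + (+0.1540)² + (+0.6690)² + (+0.3290)² + (+0.1430)² + (+0.0120)² + (−0.7500)² = 1.8369
Variance = 1.8369 / 7 = 0.2624
SE* = √0.2624

SE* = 0.512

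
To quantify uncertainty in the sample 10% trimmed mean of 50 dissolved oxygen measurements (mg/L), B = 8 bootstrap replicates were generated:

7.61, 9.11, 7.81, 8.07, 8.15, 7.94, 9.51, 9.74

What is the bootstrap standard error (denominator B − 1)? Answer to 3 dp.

Bootstrap SE is the standard deviation of the 8 replicate 10% trimmed means.
Mean of replicates: (7.61 + 9.11 + 7.81 + 8.07 + 8.15 + 7.94 + 9.51 + 9.74) / 8 = 67.9400 / 8 = 8.4925
Sum of squared deviations: (−0.8825)² + (+0.6175)² + (−0.6825)² + (−0.4225)² + (−0.3425)² + (−0.5525)² + (+1.0175)² + (+1.2475)² = 4.8185
Variance = 4.8185 / 7 = 0.6884
SE* = √0.6884

SE* = 0.830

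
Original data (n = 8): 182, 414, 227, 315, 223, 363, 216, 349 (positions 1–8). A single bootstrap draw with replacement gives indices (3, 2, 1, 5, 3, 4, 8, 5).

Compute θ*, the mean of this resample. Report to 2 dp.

Resample values: 227, 414, 182, 223, 227, 315, 349, 223.
Mean = (227 + 414 + 182 + 223 + 227 + 315 + 349 + 223) / 8 = 2160.0 / 8 = 270.00

θ* = 270.00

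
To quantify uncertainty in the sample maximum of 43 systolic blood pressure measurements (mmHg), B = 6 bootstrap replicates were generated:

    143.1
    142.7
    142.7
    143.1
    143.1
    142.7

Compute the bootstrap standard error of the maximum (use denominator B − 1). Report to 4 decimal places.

Bootstrap SE is the standard deviation of the 6 replicate maximums.
Mean of replicates: (143.1 + 142.7 + 142.7 + 143.1 + 143.1 + 142.7) / 6 = 857.40000 / 6 = 142.90000
Sum of squared deviations: (+0.20000)² + (−0.20000)² + (−0.20000)² + (+0.20000)² + (+0.20000)² + (−0.20000)² = 0.24000
Variance = 0.24000 / 5 = 0.04800
SE* = √0.04800

SE* = 0.2191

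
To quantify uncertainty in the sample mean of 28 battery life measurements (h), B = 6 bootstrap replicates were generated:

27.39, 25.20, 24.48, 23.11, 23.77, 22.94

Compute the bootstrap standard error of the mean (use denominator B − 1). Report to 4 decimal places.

Bootstrap SE is the standard deviation of the 6 replicate means.
Mean of replicates: (27.39 + 25.20 + 24.48 + 23.11 + 23.77 + 22.94) / 6 = 146.89000 / 6 = 24.48167
Sum of squared deviations: (+2.90833)² + (+0.71833)² + (−0.00167)² + (−1.37167)² + (−0.71167)² + (−1.54167)² = 13.73908
Variance = 13.73908 / 5 = 2.74782
SE* = √2.74782

SE* = 1.6577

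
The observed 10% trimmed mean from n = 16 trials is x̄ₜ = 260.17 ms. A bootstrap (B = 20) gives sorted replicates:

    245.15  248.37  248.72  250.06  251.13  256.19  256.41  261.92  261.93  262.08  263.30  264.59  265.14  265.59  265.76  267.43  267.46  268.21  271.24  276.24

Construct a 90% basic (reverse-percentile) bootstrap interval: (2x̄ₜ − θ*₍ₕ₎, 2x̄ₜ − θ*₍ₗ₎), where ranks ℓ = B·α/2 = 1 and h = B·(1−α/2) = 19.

Percentile endpoints at ranks 1 and 19: θ*₍1₎ = 245.15, θ*₍19₎ = 271.24.
Basic interval reflects these around x̄ₜ:
  lower = 2 × 260.17 − 271.24 = 249.10
  upper = 2 × 260.17 − 245.15 = 275.19

(249.10, 275.19)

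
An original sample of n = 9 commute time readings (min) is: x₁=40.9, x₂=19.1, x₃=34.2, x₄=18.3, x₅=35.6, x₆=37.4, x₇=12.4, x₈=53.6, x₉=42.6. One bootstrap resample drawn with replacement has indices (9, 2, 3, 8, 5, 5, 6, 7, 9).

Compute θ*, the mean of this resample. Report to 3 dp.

Resample values: 42.6, 19.1, 34.2, 53.6, 35.6, 35.6, 37.4, 12.4, 42.6.
Mean = (42.6 + 19.1 + 34.2 + 53.6 + 35.6 + 35.6 + 37.4 + 12.4 + 42.6) / 9 = 313.10 / 9 = 34.789

θ* = 34.789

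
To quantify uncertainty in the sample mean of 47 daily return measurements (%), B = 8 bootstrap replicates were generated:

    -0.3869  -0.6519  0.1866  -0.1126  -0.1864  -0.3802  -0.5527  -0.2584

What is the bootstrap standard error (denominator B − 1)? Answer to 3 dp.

SE* = 0.264

Bootstrap SE is the standard deviation of the 8 replicate means.
Mean of replicates: ((-0.3869) + (-0.6519) + 0.1866 + (-0.1126) + (-0.1864) + (-0.3802) + (-0.5527) + (-0.2584)) / 8 = -2.34250 / 8 = -0.29281
Sum of squared deviations: (−0.09409)² + (−0.35909)² + (+0.47941)² + (+0.18021)² + (+0.10641)² + (−0.08739)² + (−0.25989)² + (+0.03441)² = 0.48780
Variance = 0.48780 / 7 = 0.06969
SE* = √0.06969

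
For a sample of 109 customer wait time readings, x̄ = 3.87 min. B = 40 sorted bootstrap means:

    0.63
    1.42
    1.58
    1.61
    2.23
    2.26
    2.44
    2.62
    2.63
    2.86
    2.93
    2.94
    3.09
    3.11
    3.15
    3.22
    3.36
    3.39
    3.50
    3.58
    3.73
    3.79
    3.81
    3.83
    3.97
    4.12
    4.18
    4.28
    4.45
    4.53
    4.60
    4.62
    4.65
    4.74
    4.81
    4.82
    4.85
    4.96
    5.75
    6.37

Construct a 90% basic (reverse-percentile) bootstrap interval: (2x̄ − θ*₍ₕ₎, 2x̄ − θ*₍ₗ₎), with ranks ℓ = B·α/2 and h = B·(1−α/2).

Percentile endpoints at ranks 2 and 38: θ*₍2₎ = 1.42, θ*₍38₎ = 4.96.
Basic interval reflects these around x̄:
  lower = 2 × 3.87 − 4.96 = 2.78
  upper = 2 × 3.87 − 1.42 = 6.32

(2.78, 6.32)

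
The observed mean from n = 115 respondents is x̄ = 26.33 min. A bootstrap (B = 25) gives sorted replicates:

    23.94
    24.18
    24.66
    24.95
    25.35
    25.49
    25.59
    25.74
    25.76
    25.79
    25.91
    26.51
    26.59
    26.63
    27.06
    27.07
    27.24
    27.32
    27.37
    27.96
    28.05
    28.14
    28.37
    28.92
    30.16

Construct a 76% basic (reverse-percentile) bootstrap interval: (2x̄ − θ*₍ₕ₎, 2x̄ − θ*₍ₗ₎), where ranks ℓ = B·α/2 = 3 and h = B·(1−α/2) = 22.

Percentile endpoints at ranks 3 and 22: θ*₍3₎ = 24.66, θ*₍22₎ = 28.14.
Basic interval reflects these around x̄:
  lower = 2 × 26.33 − 28.14 = 24.52
  upper = 2 × 26.33 − 24.66 = 28.00

(24.52, 28.00)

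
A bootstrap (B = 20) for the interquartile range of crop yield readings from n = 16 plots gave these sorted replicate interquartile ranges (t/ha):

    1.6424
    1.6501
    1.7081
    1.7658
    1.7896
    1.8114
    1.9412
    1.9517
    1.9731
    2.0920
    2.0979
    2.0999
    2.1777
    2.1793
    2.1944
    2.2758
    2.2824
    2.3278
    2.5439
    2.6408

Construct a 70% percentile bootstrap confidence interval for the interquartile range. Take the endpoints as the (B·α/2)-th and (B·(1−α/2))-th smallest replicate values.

α = 0.30; lower rank = 20 × 0.150 = 3; upper rank = 20 × 0.850 = 17.
The 3rd smallest replicate is 1.7081; the 17th is 2.2824.

(1.7081, 2.2824)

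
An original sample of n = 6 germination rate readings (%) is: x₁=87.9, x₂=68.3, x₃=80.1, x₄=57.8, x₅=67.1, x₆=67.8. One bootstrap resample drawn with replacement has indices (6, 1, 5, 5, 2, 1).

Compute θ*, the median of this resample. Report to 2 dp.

θ* = 68.05

Resample values: 67.8, 87.9, 67.1, 67.1, 68.3, 87.9.
Sorted: 67.1, 67.1, 67.8, 68.3, 87.9, 87.9
Median = average of the two middle values = 68.05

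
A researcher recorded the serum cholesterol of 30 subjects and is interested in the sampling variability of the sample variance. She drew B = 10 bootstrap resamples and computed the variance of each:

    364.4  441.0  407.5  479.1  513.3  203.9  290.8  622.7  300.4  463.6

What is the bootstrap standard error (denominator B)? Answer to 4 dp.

Bootstrap SE is the standard deviation of the 10 replicate variances.
Mean of replicates: (364.4 + 441.0 + 407.5 + 479.1 + 513.3 + 203.9 + 290.8 + 622.7 + 300.4 + 463.6) / 10 = 4086.70000 / 10 = 408.67000
Sum of squared deviations: (−44.27000)² + (+32.33000)² + (−1.17000)² + (+70.43000)² + (+104.63000)² + (−204.77000)² + (−117.87000)² + (+214.03000)² + (−108.27000)² + (+54.93000)² = 135286.88100
Variance = 135286.88100 / 10 = 13528.68810
SE* = √13528.68810

SE* = 116.3129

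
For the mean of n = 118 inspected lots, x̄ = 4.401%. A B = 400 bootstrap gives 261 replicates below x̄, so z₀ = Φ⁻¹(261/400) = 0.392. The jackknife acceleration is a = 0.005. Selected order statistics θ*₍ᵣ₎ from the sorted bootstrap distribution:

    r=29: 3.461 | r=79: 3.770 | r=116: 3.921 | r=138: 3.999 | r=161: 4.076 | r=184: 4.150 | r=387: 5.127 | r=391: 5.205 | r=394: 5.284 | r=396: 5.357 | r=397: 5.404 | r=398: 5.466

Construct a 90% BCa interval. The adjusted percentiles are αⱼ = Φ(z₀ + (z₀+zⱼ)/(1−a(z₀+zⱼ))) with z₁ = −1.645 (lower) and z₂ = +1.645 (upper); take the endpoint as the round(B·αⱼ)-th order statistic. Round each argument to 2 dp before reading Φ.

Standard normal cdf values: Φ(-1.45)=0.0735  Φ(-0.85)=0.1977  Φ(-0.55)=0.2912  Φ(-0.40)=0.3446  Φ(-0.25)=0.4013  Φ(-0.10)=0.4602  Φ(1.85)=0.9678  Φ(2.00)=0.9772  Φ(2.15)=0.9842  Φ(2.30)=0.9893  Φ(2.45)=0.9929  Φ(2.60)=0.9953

Lower: z₀ + z₁ = 0.392 + (-1.645) = -1.253; 1 − a(z₀+z₁) = 1 − (0.005)(-1.253) = 1.0063; argument = 0.392 + (-1.253)/1.0063 = -0.8532 → -0.85.
α₁ = Φ(-0.85) = 0.1977; rank = round(400 × 0.1977) = 79; θ*₍79₎ = 3.770.
Upper: z₀ + z₂ = 2.037; 1 − a(z₀+z₂) = 0.9898; argument = 2.4500 → 2.45; α₂ = 0.9929; rank = 397; θ*₍397₎ = 5.404.

(3.770, 5.404)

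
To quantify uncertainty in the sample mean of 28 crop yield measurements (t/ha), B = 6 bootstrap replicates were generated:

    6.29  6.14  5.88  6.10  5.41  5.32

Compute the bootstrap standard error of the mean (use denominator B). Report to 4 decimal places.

Bootstrap SE is the standard deviation of the 6 replicate means.
Mean of replicates: (6.29 + 6.14 + 5.88 + 6.10 + 5.41 + 5.32) / 6 = 35.14000 / 6 = 5.85667
Sum of squared deviations: (+0.43333)² + (+0.28333)² + (+0.02333)² + (+0.24333)² + (−0.44667)² + (−0.53667)² = 0.81533
Variance = 0.81533 / 6 = 0.13589
SE* = √0.13589

SE* = 0.3686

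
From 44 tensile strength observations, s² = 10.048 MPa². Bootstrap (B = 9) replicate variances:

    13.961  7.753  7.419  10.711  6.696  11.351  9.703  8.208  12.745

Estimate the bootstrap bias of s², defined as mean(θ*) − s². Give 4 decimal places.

mean(θ*) = (13.961 + 7.753 + 7.419 + 10.711 + 6.696 + 11.351 + 9.703 + 8.208 + 12.745) / 9 = 9.83856
bias = 9.83856 − 10.048

bias = −0.2094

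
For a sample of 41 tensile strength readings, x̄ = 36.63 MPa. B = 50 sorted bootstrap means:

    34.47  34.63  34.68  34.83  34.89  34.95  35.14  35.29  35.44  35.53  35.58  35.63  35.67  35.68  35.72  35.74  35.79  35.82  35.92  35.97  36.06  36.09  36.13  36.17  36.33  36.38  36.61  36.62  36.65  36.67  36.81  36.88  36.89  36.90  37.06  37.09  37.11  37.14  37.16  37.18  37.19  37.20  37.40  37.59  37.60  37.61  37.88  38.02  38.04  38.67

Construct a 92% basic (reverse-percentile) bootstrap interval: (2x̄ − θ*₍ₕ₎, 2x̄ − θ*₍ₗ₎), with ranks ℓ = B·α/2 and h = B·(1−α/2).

(35.24, 38.63)

Percentile endpoints at ranks 2 and 48: θ*₍2₎ = 34.63, θ*₍48₎ = 38.02.
Basic interval reflects these around x̄:
  lower = 2 × 36.63 − 38.02 = 35.24
  upper = 2 × 36.63 − 34.63 = 38.63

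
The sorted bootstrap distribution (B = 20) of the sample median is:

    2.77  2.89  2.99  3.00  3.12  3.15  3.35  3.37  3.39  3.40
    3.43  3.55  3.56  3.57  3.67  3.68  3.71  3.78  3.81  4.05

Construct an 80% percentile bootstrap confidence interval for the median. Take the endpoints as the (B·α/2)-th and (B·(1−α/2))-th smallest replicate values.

α = 0.20; lower rank = 20 × 0.100 = 2; upper rank = 20 × 0.900 = 18.
The 2nd smallest replicate is 2.89; the 18th is 3.78.

(2.89, 3.78)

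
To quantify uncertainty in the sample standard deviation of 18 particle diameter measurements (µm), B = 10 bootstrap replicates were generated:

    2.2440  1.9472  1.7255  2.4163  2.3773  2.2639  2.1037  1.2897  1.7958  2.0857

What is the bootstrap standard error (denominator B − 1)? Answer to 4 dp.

Bootstrap SE is the standard deviation of the 10 replicate standard deviations.
Mean of replicates: (2.2440 + 1.9472 + 1.7255 + 2.4163 + 2.3773 + 2.2639 + 2.1037 + 1.2897 + 1.7958 + 2.0857) / 10 = 20.24910 / 10 = 2.02491
Sum of squared deviations: (+0.21909)² + (−0.07771)² + (−0.29941)² + (+0.39139)² + (+0.35239)² + (+0.23899)² + (+0.07879)² + (−0.73521)² + (−0.22911)² + (+0.06079)² = 1.08110
Variance = 1.08110 / 9 = 0.12012
SE* = √0.12012

SE* = 0.3466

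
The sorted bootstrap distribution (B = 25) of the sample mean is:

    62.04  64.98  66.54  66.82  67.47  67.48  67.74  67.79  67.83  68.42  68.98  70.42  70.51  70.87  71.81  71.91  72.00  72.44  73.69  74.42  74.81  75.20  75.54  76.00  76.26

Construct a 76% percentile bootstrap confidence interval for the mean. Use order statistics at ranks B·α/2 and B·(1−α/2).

(66.54, 75.20)

α = 0.24; lower rank = 25 × 0.120 = 3; upper rank = 25 × 0.880 = 22.
The 3rd smallest replicate is 66.54; the 22nd is 75.20.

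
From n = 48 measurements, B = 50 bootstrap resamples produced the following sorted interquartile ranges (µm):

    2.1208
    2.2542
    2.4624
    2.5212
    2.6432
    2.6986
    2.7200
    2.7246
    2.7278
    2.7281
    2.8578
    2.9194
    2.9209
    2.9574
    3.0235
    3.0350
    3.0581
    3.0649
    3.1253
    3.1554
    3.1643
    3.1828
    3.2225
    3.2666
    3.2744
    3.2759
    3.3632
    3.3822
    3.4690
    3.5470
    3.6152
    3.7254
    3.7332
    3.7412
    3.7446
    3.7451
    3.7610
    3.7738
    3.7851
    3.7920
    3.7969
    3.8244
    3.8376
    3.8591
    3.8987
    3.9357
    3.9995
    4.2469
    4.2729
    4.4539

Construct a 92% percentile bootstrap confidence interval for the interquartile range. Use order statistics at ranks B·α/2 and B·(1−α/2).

α = 0.08; lower rank = 50 × 0.040 = 2; upper rank = 50 × 0.960 = 48.
The 2nd smallest replicate is 2.2542; the 48th is 4.2469.

(2.2542, 4.2469)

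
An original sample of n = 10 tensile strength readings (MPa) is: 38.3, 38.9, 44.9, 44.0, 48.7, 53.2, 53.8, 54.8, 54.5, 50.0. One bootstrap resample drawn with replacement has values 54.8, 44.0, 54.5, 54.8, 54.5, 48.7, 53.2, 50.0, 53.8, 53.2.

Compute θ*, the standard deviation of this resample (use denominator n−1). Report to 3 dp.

Mean = 52.1500; sum of squared deviations = 112.9650
s² = 112.9650 / 9 = 12.5517
s = √12.5517 = 3.543

θ* = 3.543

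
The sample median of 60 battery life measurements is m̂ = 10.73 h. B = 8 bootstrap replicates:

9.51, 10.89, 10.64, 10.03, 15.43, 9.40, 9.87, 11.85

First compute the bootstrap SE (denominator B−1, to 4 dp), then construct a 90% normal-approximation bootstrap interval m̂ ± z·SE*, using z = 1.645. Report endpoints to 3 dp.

(7.471, 13.989)

Mean of replicates = 10.9525; sum of squared deviations = 27.4689; SE* = √(27.4689/7) = 1.9809
Margin = 1.645 × 1.9809 = 3.2586
Interval: 10.73 ± 3.2586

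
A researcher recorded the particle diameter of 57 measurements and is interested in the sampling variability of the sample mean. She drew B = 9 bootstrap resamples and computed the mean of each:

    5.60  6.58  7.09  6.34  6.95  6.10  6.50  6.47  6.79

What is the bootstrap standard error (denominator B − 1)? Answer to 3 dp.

Bootstrap SE is the standard deviation of the 9 replicate means.
Mean of replicates: (5.60 + 6.58 + 7.09 + 6.34 + 6.95 + 6.10 + 6.50 + 6.47 + 6.79) / 9 = 58.4200 / 9 = 6.4911
Sum of squared deviations: (−0.8911)² + (+0.0889)² + (+0.5989)² + (−0.1511)² + (+0.4589)² + (−0.3911)² + (+0.0089)² + (−0.0211)² + (+0.2989)² = 1.6369
Variance = 1.6369 / 8 = 0.2046
SE* = √0.2046

SE* = 0.452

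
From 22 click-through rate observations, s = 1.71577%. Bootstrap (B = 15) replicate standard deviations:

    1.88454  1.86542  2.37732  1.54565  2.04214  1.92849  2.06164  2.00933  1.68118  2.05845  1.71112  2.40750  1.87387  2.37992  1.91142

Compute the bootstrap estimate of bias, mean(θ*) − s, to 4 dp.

mean(θ*) = (1.88454 + 1.86542 + 2.37732 + 1.54565 + 2.04214 + 1.92849 + 2.06164 + 2.00933 + 1.68118 + 2.05845 + 1.71112 + 2.40750 + 1.87387 + 2.37992 + 1.91142) / 15 = 1.98253
bias = 1.98253 − 1.71577

bias = +0.2668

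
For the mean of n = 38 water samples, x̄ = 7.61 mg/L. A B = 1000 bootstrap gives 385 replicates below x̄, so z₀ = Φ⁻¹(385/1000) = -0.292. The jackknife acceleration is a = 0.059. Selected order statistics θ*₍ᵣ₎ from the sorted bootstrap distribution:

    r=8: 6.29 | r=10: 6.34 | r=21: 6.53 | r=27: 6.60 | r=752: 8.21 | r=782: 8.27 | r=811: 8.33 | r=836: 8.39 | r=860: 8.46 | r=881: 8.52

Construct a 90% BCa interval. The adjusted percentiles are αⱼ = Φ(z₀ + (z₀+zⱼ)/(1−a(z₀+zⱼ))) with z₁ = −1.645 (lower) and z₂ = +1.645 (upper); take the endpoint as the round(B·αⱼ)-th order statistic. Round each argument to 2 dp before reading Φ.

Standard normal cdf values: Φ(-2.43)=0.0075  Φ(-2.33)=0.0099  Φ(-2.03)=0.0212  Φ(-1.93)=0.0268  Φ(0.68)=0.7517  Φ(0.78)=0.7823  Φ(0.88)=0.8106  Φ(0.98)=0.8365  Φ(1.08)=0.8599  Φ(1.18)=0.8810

(6.53, 8.52)

Lower: z₀ + z₁ = -0.292 + (-1.645) = -1.937; 1 − a(z₀+z₁) = 1 − (0.059)(-1.937) = 1.1143; argument = -0.292 + (-1.937)/1.1143 = -2.0303 → -2.03.
α₁ = Φ(-2.03) = 0.0212; rank = round(1000 × 0.0212) = 21; θ*₍21₎ = 6.53.
Upper: z₀ + z₂ = 1.353; 1 − a(z₀+z₂) = 0.9202; argument = 1.1784 → 1.18; α₂ = 0.8810; rank = 881; θ*₍881₎ = 8.52.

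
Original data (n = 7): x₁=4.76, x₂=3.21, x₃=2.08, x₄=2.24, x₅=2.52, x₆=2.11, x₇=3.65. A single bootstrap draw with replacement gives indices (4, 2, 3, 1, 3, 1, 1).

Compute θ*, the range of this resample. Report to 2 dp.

θ* = 2.68

Resample values: 2.24, 3.21, 2.08, 4.76, 2.08, 4.76, 4.76.
Range = 4.76 − 2.08 = 2.68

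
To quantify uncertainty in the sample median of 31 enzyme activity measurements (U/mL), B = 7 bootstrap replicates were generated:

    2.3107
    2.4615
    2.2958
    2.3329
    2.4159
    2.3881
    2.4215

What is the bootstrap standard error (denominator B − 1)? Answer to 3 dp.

Bootstrap SE is the standard deviation of the 7 replicate medians.
Mean of replicates: (2.3107 + 2.4615 + 2.2958 + 2.3329 + 2.4159 + 2.3881 + 2.4215) / 7 = 16.62640 / 7 = 2.37520
Sum of squared deviations: (−0.06450)² + (+0.08630)² + (−0.07940)² + (−0.04230)² + (+0.04070)² + (+0.01290)² + (+0.04630)² = 0.02367
Variance = 0.02367 / 6 = 0.00394
SE* = √0.00394

SE* = 0.063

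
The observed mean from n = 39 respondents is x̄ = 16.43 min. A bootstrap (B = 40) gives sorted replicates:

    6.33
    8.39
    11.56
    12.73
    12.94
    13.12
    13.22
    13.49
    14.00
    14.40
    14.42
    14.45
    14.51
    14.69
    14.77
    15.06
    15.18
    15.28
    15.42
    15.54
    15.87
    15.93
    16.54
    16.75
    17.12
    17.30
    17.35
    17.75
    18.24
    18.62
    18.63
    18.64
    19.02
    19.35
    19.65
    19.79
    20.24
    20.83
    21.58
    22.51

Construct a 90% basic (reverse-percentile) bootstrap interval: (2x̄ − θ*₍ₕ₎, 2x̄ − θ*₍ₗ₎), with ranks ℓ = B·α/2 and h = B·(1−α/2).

(12.03, 24.47)

Percentile endpoints at ranks 2 and 38: θ*₍2₎ = 8.39, θ*₍38₎ = 20.83.
Basic interval reflects these around x̄:
  lower = 2 × 16.43 − 20.83 = 12.03
  upper = 2 × 16.43 − 8.39 = 24.47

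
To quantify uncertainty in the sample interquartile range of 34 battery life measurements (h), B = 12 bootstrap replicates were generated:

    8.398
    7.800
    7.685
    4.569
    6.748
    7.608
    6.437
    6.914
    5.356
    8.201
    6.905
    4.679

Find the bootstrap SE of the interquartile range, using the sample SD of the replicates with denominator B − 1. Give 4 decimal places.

Bootstrap SE is the standard deviation of the 12 replicate interquartile ranges.
Mean of replicates: (8.398 + 7.800 + 7.685 + 4.569 + 6.748 + 7.608 + 6.437 + 6.914 + 5.356 + 8.201 + 6.905 + 4.679) / 12 = 81.30000 / 12 = 6.77500
Sum of squared deviations: (+1.62300)² + (+1.02500)² + (+0.91000)² + (−2.20600)² + (−0.02700)² + (+0.83300)² + (−0.33800)² + (+0.13900)² + (−1.41900)² + (+1.42600)² + (+0.13000)² + (−2.09600)² = 18.66463
Variance = 18.66463 / 11 = 1.69678
SE* = √1.69678

SE* = 1.3026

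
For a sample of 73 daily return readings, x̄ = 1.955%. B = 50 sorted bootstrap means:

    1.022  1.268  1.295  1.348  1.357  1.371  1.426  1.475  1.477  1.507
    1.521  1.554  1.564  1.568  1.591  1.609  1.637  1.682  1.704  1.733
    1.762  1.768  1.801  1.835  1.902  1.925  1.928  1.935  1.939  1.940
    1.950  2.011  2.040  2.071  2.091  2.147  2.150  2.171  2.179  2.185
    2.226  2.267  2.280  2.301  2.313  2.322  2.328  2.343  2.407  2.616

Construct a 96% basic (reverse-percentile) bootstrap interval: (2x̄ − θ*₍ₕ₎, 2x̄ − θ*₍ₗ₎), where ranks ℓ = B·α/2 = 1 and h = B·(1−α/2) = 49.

Percentile endpoints at ranks 1 and 49: θ*₍1₎ = 1.022, θ*₍49₎ = 2.407.
Basic interval reflects these around x̄:
  lower = 2 × 1.955 − 2.407 = 1.503
  upper = 2 × 1.955 − 1.022 = 2.888

(1.503, 2.888)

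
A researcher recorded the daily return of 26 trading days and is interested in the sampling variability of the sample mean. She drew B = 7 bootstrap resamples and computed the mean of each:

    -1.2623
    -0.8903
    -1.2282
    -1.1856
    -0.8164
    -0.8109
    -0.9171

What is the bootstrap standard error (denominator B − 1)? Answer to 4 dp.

Bootstrap SE is the standard deviation of the 7 replicate means.
Mean of replicates: ((-1.2623) + (-0.8903) + (-1.2282) + (-1.1856) + (-0.8164) + (-0.8109) + (-0.9171)) / 7 = -7.11080 / 7 = -1.01583
Sum of squared deviations: (−0.24647)² + (+0.12553)² + (−0.21237)² + (−0.16977)² + (+0.19943)² + (+0.20493)² + (+0.09873)² = 0.24194
Variance = 0.24194 / 6 = 0.04032
SE* = √0.04032

SE* = 0.2008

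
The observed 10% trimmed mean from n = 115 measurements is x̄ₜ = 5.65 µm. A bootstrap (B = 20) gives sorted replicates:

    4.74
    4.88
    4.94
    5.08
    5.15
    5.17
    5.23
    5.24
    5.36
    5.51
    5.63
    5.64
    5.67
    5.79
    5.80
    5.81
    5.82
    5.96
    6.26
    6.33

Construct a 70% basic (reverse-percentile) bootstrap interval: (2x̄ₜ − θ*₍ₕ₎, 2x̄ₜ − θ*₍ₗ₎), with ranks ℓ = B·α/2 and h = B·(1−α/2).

(5.48, 6.36)

Percentile endpoints at ranks 3 and 17: θ*₍3₎ = 4.94, θ*₍17₎ = 5.82.
Basic interval reflects these around x̄ₜ:
  lower = 2 × 5.65 − 5.82 = 5.48
  upper = 2 × 5.65 − 4.94 = 6.36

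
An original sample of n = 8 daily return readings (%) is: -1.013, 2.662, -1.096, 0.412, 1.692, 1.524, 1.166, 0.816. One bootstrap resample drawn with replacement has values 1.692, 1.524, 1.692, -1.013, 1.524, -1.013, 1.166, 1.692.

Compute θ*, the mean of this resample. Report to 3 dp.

Mean = (1.692 + 1.524 + 1.692 + (-1.013) + 1.524 + (-1.013) + 1.166 + 1.692) / 8 = 7.2640 / 8 = 0.908

θ* = 0.908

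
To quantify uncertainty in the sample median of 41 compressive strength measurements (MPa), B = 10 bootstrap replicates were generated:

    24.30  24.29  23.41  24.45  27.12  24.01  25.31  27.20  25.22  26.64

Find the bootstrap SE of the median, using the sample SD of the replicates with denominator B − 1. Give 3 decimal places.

Bootstrap SE is the standard deviation of the 10 replicate medians.
Mean of replicates: (24.30 + 24.29 + 23.41 + 24.45 + 27.12 + 24.01 + 25.31 + 27.20 + 25.22 + 26.64) / 10 = 251.9500 / 10 = 25.1950
Sum of squared deviations: (−0.8950)² + (−0.9050)² + (−1.7850)² + (−0.7450)² + (+1.9250)² + (−1.1850)² + (+0.1150)² + (+2.0050)² + (+0.0250)² + (+1.4450)² = 16.5930
Variance = 16.5930 / 9 = 1.8437
SE* = √1.8437

SE* = 1.358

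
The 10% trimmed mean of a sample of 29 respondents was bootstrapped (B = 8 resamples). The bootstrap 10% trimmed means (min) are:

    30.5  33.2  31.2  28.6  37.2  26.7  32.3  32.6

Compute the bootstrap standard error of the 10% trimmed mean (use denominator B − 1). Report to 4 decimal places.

Bootstrap SE is the standard deviation of the 8 replicate 10% trimmed means.
Mean of replicates: (30.5 + 33.2 + 31.2 + 28.6 + 37.2 + 26.7 + 32.3 + 32.6) / 8 = 252.30000 / 8 = 31.53750
Sum of squared deviations: (−1.03750)² + (+1.66250)² + (−0.33750)² + (−2.93750)² + (+5.66250)² + (−4.83750)² + (+0.76250)² + (+1.06250)² = 69.75875
Variance = 69.75875 / 7 = 9.96554
SE* = √9.96554

SE* = 3.1568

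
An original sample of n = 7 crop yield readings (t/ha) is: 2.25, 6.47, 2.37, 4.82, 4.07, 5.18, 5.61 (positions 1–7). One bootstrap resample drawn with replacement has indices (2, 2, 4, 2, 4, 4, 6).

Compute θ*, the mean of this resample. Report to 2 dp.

θ* = 5.58

Resample values: 6.47, 6.47, 4.82, 6.47, 4.82, 4.82, 5.18.
Mean = (6.47 + 6.47 + 4.82 + 6.47 + 4.82 + 4.82 + 5.18) / 7 = 39.050 / 7 = 5.58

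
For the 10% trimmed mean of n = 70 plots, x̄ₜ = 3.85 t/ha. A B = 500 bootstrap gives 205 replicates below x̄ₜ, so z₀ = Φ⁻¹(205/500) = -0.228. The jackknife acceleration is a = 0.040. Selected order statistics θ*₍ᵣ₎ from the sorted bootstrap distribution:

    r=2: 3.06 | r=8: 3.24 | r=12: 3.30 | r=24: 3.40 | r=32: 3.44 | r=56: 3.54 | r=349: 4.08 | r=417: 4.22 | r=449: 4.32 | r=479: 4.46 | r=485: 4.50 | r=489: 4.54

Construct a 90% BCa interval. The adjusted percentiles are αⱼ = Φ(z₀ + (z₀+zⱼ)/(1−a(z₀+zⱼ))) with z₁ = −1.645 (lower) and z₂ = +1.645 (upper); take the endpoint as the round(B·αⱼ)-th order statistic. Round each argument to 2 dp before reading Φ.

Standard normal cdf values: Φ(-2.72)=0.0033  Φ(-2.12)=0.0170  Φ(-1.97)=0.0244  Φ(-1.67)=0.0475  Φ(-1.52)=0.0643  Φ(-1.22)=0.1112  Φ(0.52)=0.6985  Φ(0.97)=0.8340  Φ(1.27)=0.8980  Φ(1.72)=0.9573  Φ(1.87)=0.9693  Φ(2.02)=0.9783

Lower: z₀ + z₁ = -0.228 + (-1.645) = -1.873; 1 − a(z₀+z₁) = 1 − (0.040)(-1.873) = 1.0749; argument = -0.228 + (-1.873)/1.0749 = -1.9705 → -1.97.
α₁ = Φ(-1.97) = 0.0244; rank = round(500 × 0.0244) = 12; θ*₍12₎ = 3.30.
Upper: z₀ + z₂ = 1.417; 1 − a(z₀+z₂) = 0.9433; argument = 1.2741 → 1.27; α₂ = 0.8980; rank = 449; θ*₍449₎ = 4.32.

(3.30, 4.32)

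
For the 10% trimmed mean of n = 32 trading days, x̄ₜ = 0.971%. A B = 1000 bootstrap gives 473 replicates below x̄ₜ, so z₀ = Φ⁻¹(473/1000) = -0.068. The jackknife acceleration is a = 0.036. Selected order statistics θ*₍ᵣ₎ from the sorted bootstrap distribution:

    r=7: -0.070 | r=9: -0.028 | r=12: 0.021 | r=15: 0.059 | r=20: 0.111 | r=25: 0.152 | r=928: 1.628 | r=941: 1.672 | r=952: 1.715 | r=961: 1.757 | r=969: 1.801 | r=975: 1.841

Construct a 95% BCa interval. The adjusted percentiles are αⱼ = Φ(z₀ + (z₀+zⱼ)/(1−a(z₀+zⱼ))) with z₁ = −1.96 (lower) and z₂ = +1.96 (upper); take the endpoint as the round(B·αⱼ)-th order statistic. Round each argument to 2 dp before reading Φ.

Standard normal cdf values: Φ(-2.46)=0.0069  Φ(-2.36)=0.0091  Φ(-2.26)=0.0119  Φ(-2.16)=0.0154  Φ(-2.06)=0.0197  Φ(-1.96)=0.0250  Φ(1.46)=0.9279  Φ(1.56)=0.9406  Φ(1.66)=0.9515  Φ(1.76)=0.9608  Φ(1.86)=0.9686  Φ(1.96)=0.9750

(0.152, 1.841)

Lower: z₀ + z₁ = -0.068 + (-1.960) = -2.028; 1 − a(z₀+z₁) = 1 − (0.036)(-2.028) = 1.0730; argument = -0.068 + (-2.028)/1.0730 = -1.9580 → -1.96.
α₁ = Φ(-1.96) = 0.0250; rank = round(1000 × 0.0250) = 25; θ*₍25₎ = 0.152.
Upper: z₀ + z₂ = 1.892; 1 − a(z₀+z₂) = 0.9319; argument = 1.9623 → 1.96; α₂ = 0.9750; rank = 975; θ*₍975₎ = 1.841.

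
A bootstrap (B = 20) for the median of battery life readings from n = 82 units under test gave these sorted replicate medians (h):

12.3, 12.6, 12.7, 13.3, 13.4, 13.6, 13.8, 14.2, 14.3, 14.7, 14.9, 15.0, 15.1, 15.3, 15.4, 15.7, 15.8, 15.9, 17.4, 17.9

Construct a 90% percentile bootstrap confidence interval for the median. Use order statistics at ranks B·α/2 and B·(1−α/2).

α = 0.10; lower rank = 20 × 0.050 = 1; upper rank = 20 × 0.950 = 19.
The 1st smallest replicate is 12.3; the 19th is 17.4.

(12.3, 17.4)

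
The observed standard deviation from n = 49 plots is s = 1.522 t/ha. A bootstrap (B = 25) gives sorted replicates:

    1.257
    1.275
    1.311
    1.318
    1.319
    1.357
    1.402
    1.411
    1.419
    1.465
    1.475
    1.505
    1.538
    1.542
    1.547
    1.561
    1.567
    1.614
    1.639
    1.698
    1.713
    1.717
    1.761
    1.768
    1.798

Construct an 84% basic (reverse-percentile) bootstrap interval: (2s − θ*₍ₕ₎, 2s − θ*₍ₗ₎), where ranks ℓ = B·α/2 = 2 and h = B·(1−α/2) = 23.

(1.283, 1.769)

Percentile endpoints at ranks 2 and 23: θ*₍2₎ = 1.275, θ*₍23₎ = 1.761.
Basic interval reflects these around s:
  lower = 2 × 1.522 − 1.761 = 1.283
  upper = 2 × 1.522 − 1.275 = 1.769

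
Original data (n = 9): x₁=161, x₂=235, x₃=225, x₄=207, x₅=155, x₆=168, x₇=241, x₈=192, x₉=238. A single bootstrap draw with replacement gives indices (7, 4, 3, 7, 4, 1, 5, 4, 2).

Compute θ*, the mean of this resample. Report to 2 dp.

Resample values: 241, 207, 225, 241, 207, 161, 155, 207, 235.
Mean = (241 + 207 + 225 + 241 + 207 + 161 + 155 + 207 + 235) / 9 = 1879.0 / 9 = 208.78

θ* = 208.78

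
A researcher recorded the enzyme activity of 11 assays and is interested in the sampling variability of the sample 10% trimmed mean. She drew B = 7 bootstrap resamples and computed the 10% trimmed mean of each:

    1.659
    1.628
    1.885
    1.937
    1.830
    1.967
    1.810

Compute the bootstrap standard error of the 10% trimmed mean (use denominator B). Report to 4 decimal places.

Bootstrap SE is the standard deviation of the 7 replicate 10% trimmed means.
Mean of replicates: (1.659 + 1.628 + 1.885 + 1.937 + 1.830 + 1.967 + 1.810) / 7 = 12.71600 / 7 = 1.81657
Sum of squared deviations: (−0.15757)² + (−0.18857)² + (+0.06843)² + (+0.12043)² + (+0.01343)² + (+0.15043)² + (−0.00657)² = 0.10243
Variance = 0.10243 / 7 = 0.01463
SE* = √0.01463

SE* = 0.1210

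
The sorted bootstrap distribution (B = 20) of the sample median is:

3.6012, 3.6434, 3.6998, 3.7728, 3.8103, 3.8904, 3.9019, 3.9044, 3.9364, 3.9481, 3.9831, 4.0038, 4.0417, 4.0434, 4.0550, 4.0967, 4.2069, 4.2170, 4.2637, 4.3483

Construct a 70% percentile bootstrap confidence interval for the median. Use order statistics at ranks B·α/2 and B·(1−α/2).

(3.6998, 4.2069)

α = 0.30; lower rank = 20 × 0.150 = 3; upper rank = 20 × 0.850 = 17.
The 3rd smallest replicate is 3.6998; the 17th is 4.2069.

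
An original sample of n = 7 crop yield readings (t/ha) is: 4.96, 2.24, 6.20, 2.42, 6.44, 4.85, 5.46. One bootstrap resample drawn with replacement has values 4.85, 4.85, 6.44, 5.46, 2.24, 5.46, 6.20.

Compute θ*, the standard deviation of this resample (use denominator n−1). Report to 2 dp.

Mean = 5.0714; sum of squared deviations = 11.5637
s² = 11.5637 / 6 = 1.9273
s = √1.9273 = 1.39

θ* = 1.39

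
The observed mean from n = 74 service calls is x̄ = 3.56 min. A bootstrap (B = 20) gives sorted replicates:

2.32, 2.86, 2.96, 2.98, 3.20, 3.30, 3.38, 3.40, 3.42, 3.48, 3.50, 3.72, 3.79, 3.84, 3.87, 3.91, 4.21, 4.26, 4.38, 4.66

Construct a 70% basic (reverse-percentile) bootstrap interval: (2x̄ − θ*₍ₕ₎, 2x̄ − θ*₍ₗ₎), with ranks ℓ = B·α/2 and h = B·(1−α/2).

Percentile endpoints at ranks 3 and 17: θ*₍3₎ = 2.96, θ*₍17₎ = 4.21.
Basic interval reflects these around x̄:
  lower = 2 × 3.56 − 4.21 = 2.91
  upper = 2 × 3.56 − 2.96 = 4.16

(2.91, 4.16)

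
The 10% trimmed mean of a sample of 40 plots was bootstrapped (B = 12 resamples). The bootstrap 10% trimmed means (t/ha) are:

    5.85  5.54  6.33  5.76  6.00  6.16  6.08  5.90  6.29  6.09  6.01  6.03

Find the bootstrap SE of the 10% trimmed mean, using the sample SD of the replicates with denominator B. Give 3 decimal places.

SE* = 0.211

Bootstrap SE is the standard deviation of the 12 replicate 10% trimmed means.
Mean of replicates: (5.85 + 5.54 + 6.33 + 5.76 + 6.00 + 6.16 + 6.08 + 5.90 + 6.29 + 6.09 + 6.01 + 6.03) / 12 = 72.0400 / 12 = 6.0033
Sum of squared deviations: (−0.1533)² + (−0.4633)² + (+0.3267)² + (−0.2433)² + (−0.0033)² + (+0.1567)² + (+0.0767)² + (−0.1033)² + (+0.2867)² + (+0.0867)² + (+0.0067)² + (+0.0267)² = 0.5357
Variance = 0.5357 / 12 = 0.0446
SE* = √0.0446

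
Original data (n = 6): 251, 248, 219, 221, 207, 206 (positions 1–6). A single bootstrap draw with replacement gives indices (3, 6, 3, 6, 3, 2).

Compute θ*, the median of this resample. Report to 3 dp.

θ* = 219.000

Resample values: 219, 206, 219, 206, 219, 248.
Sorted: 206, 206, 219, 219, 219, 248
Median = average of the two middle values = 219.000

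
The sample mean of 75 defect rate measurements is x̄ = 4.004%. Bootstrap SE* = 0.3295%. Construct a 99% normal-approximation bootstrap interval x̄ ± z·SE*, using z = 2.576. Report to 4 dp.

Margin = 2.576 × 0.3295 = 0.84879
Interval: 4.004 ± 0.84879

(3.1552, 4.8528)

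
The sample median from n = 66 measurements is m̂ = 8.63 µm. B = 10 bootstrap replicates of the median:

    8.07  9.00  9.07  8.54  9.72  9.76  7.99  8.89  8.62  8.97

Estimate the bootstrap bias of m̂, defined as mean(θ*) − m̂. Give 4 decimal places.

mean(θ*) = (8.07 + 9.00 + 9.07 + 8.54 + 9.72 + 9.76 + 7.99 + 8.89 + 8.62 + 8.97) / 10 = 8.86300
bias = 8.86300 − 8.63

bias = +0.2330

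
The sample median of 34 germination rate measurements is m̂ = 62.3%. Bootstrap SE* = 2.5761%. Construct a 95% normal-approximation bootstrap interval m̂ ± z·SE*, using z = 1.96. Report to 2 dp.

(57.25, 67.35)

Margin = 1.96 × 2.5761 = 5.049
Interval: 62.3 ± 5.049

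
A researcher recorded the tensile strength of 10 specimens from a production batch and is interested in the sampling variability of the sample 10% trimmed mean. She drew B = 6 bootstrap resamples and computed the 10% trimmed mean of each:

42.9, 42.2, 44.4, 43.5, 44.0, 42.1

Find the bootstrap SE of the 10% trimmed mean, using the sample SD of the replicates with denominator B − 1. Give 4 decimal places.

SE* = 0.9453

Bootstrap SE is the standard deviation of the 6 replicate 10% trimmed means.
Mean of replicates: (42.9 + 42.2 + 44.4 + 43.5 + 44.0 + 42.1) / 6 = 259.10000 / 6 = 43.18333
Sum of squared deviations: (−0.28333)² + (−0.98333)² + (+1.21667)² + (+0.31667)² + (+0.81667)² + (−1.08333)² = 4.46833
Variance = 4.46833 / 5 = 0.89367
SE* = √0.89367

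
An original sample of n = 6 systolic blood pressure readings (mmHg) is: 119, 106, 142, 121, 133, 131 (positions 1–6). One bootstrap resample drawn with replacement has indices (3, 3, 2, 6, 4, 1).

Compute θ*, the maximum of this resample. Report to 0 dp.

θ* = 142

Resample values: 142, 142, 106, 131, 121, 119.
Maximum = 142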